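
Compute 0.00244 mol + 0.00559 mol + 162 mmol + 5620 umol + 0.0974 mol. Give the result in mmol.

273.05 mmol

In mmol:
  0.00244 mol = 0.00244e3 mmol = 2.44
  0.00559 mol = 0.00559e3 mmol = 5.59
  162 mmol → 162
  5620 umol = 5620e-3 mmol = 5.62
  0.0974 mol = 0.0974e3 mmol = 97.4
Sum: 2.44 + 5.59 + 162 + 5.62 + 97.4 = 273.05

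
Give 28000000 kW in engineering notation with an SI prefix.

= 28e9 W; 1e9 is giga.

28 GW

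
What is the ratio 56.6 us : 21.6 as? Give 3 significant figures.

2620000000000

(56.6 × 10⁻⁶) / (21.6 × 10⁻¹⁸) = 2.62 × 10¹²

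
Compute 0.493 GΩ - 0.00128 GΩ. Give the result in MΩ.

In MΩ:
  0.493 GΩ = 0.493 × 10^3 MΩ = 493
  0.00128 GΩ = 0.00128 × 10^3 MΩ = 1.28
Difference: 493 - 1.28 = 491.72

491.72 MΩ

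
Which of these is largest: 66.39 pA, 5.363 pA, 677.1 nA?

66.39 pA = 0.00000000006639 A
5.363 pA = 0.000000000005363 A
677.1 nA = 0.0000006771 A

677.1 nA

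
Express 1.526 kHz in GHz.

kilo = 1e3, giga = 1e9; factor is 1e-6.
1.526 × 1e-6 = 0.000001526

0.000001526 GHz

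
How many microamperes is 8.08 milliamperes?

8080 microamperes

milli = 10⁻³, micro = 10⁻⁶; factor is 10³.
8.08 × 10³ = 8080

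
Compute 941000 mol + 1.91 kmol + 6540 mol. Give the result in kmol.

In kmol:
  941000 mol = 941000 × 10^-3 kmol = 941
  1.91 kmol → 1.91
  6540 mol = 6540 × 10^-3 kmol = 6.54
Sum: 941 + 1.91 + 6.54 = 949.45

949.45 kmol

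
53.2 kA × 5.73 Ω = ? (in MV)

53.2 × 10³ × 5.73 = 304.836 × 10³ V

0.304836 MV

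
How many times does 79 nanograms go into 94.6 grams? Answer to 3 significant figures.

1200000000

(94.6) / (79e-9) = 1.197e9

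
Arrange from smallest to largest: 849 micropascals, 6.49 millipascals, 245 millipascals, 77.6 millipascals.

849 micropascals = 0.000849 pascals
6.49 millipascals = 0.00649 pascals
245 millipascals = 0.245 pascals
77.6 millipascals = 0.0776 pascals

849 micropascals < 6.49 millipascals < 77.6 millipascals < 245 millipascals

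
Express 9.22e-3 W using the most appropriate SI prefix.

9.22 mW

= 9.22e-3 W; 1e-3 is milli.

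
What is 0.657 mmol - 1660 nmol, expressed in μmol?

In μmol:
  0.657 mmol = 0.657 × 10^3 μmol = 657
  1660 nmol = 1660 × 10^-3 μmol = 1.66
Difference: 657 - 1.66 = 655.34

655.34 μmol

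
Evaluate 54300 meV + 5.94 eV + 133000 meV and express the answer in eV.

In eV:
  54300 meV = 54300e-3 eV = 54.3
  5.94 eV → 5.94
  133000 meV = 133000e-3 eV = 133
Sum: 54.3 + 5.94 + 133 = 193.24

193.24 eV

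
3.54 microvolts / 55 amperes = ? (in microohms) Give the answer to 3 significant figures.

(3.54 × 10^-6) / (55) = 0.064364 × 10^-6 Ω

0.0644 microohms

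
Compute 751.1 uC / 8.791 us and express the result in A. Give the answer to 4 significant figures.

(751.1 × 10⁻⁶) / (8.791 × 10⁻⁶) = 85.4397 A

85.44 A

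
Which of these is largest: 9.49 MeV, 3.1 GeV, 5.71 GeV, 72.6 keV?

9.49 MeV = 9490000 eV
3.1 GeV = 3100000000 eV
5.71 GeV = 5710000000 eV
72.6 keV = 72600 eV

5.71 GeV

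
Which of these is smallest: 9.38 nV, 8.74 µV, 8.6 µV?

9.38 nV = 0.00000000938 V
8.74 µV = 0.00000874 V
8.6 µV = 0.0000086 V

9.38 nV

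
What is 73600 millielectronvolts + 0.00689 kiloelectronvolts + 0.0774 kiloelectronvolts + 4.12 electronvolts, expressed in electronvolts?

162.01 electronvolts

In electronvolts:
  73600 millielectronvolts = 73600 × 10⁻³ electronvolts = 73.6
  0.00689 kiloelectronvolts = 0.00689 × 10³ electronvolts = 6.89
  0.0774 kiloelectronvolts = 0.0774 × 10³ electronvolts = 77.4
  4.12 electronvolts → 4.12
Sum: 73.6 + 6.89 + 77.4 + 4.12 = 162.01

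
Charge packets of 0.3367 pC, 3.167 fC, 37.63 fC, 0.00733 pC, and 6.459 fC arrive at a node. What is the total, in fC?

In fC:
  0.3367 pC = 0.3367 × 10³ fC = 336.7
  3.167 fC → 3.167
  37.63 fC → 37.63
  0.00733 pC = 0.00733 × 10³ fC = 7.33
  6.459 fC → 6.459
Sum: 336.7 + 3.167 + 37.63 + 7.33 + 6.459 = 391.286

391.286 fC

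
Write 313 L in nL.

(no prefix) = 10⁰, nano = 10⁻⁹; factor is 10⁹.
313 × 10⁹ = 313000000000

313000000000 nL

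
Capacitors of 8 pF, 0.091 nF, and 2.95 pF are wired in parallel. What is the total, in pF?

In pF:
  8 pF → 8
  0.091 nF = 0.091e3 pF = 91
  2.95 pF → 2.95
Sum: 8 + 91 + 2.95 = 101.95

101.95 pF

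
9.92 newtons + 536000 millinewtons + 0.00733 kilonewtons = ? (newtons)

553.25 newtons

In newtons:
  9.92 newtons → 9.92
  536000 millinewtons = 536000e-3 newtons = 536
  0.00733 kilonewtons = 0.00733e3 newtons = 7.33
Sum: 9.92 + 536 + 7.33 = 553.25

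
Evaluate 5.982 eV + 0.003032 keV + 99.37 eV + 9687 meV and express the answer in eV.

In eV:
  5.982 eV → 5.982
  0.003032 keV = 0.003032 × 10^3 eV = 3.032
  99.37 eV → 99.37
  9687 meV = 9687 × 10^-3 eV = 9.687
Sum: 5.982 + 3.032 + 99.37 + 9.687 = 118.071

118.071 eV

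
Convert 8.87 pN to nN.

0.00887 nN

pico = 1e-12, nano = 1e-9; factor is 1e-3.
8.87 × 1e-3 = 0.00887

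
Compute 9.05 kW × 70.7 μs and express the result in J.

0.639835 J

9.05 × 10^3 × 70.7 × 10^-6 = 639.835 × 10^-3 J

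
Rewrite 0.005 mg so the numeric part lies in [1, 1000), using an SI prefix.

5 μg

= 5 × 10⁻⁶ g; 10⁻⁶ is micro.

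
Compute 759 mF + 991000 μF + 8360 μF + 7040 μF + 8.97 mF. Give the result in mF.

In mF:
  759 mF → 759
  991000 μF = 991000e-3 mF = 991
  8360 μF = 8360e-3 mF = 8.36
  7040 μF = 7040e-3 mF = 7.04
  8.97 mF → 8.97
Sum: 759 + 991 + 8.36 + 7.04 + 8.97 = 1774.37

1774.37 mF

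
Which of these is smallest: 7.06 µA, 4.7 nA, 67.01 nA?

4.7 nA

7.06 µA = 0.00000706 A
4.7 nA = 0.0000000047 A
67.01 nA = 0.00000006701 A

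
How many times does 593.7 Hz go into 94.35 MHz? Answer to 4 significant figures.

(94.35 × 10^6) / (593.7) = 0.15892 × 10^6

158900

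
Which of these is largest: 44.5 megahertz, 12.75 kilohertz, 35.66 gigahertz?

44.5 megahertz = 44500000 hertz
12.75 kilohertz = 12750 hertz
35.66 gigahertz = 35660000000 hertz

35.66 gigahertz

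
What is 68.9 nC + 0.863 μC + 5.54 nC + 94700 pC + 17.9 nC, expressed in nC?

1050.04 nC

In nC:
  68.9 nC → 68.9
  0.863 μC = 0.863 × 10³ nC = 863
  5.54 nC → 5.54
  94700 pC = 94700 × 10⁻³ nC = 94.7
  17.9 nC → 17.9
Sum: 68.9 + 863 + 5.54 + 94.7 + 17.9 = 1050.04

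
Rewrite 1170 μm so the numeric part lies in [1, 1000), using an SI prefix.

1.17 mm

= 1.17 × 10⁻³ m; 10⁻³ is milli.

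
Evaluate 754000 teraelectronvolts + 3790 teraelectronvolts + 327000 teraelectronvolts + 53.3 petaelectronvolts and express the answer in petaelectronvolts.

In petaelectronvolts:
  754000 teraelectronvolts = 754000e-3 petaelectronvolts = 754
  3790 teraelectronvolts = 3790e-3 petaelectronvolts = 3.79
  327000 teraelectronvolts = 327000e-3 petaelectronvolts = 327
  53.3 petaelectronvolts → 53.3
Sum: 754 + 3.79 + 327 + 53.3 = 1138.09

1138.09 petaelectronvolts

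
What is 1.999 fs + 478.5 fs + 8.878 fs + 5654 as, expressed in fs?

495.031 fs

In fs:
  1.999 fs → 1.999
  478.5 fs → 478.5
  8.878 fs → 8.878
  5654 as = 5654 × 10⁻³ fs = 5.654
Sum: 1.999 + 478.5 + 8.878 + 5.654 = 495.031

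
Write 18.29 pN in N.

pico = 1e-12, (no prefix) = 1e0; factor is 1e-12.
18.29 × 1e-12 = 0.00000000001829

0.00000000001829 N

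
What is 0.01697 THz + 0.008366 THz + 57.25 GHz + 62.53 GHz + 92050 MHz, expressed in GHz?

237.166 GHz

In GHz:
  0.01697 THz = 0.01697 × 10^3 GHz = 16.97
  0.008366 THz = 0.008366 × 10^3 GHz = 8.366
  57.25 GHz → 57.25
  62.53 GHz → 62.53
  92050 MHz = 92050 × 10^-3 GHz = 92.05
Sum: 16.97 + 8.366 + 57.25 + 62.53 + 92.05 = 237.166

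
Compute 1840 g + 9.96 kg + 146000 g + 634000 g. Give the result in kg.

791.8 kg

In kg:
  1840 g = 1840e-3 kg = 1.84
  9.96 kg → 9.96
  146000 g = 146000e-3 kg = 146
  634000 g = 634000e-3 kg = 634
Sum: 1.84 + 9.96 + 146 + 634 = 791.8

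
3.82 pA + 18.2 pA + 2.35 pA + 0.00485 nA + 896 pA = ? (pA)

925.22 pA

In pA:
  3.82 pA → 3.82
  18.2 pA → 18.2
  2.35 pA → 2.35
  0.00485 nA = 0.00485e3 pA = 4.85
  896 pA → 896
Sum: 3.82 + 18.2 + 2.35 + 4.85 + 896 = 925.22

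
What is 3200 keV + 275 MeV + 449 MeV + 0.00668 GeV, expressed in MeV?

In MeV:
  3200 keV = 3200 × 10^-3 MeV = 3.2
  275 MeV → 275
  449 MeV → 449
  0.00668 GeV = 0.00668 × 10^3 MeV = 6.68
Sum: 3.2 + 275 + 449 + 6.68 = 733.88

733.88 MeV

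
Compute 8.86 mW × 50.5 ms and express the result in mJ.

8.86 × 10⁻³ × 50.5 × 10⁻³ = 447.43 × 10⁻⁶ J

0.44743 mJ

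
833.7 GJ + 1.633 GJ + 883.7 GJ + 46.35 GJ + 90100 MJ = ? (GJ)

1855.483 GJ

In GJ:
  833.7 GJ → 833.7
  1.633 GJ → 1.633
  883.7 GJ → 883.7
  46.35 GJ → 46.35
  90100 MJ = 90100 × 10^-3 GJ = 90.1
Sum: 833.7 + 1.633 + 883.7 + 46.35 + 90.1 = 1855.483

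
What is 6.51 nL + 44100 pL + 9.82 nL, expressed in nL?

60.43 nL

In nL:
  6.51 nL → 6.51
  44100 pL = 44100 × 10⁻³ nL = 44.1
  9.82 nL → 9.82
Sum: 6.51 + 44.1 + 9.82 = 60.43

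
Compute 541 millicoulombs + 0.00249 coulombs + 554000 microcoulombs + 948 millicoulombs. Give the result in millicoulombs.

In millicoulombs:
  541 millicoulombs → 541
  0.00249 coulombs = 0.00249 × 10^3 millicoulombs = 2.49
  554000 microcoulombs = 554000 × 10^-3 millicoulombs = 554
  948 millicoulombs → 948
Sum: 541 + 2.49 + 554 + 948 = 2045.49

2045.49 millicoulombs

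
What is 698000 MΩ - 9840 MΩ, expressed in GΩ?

In GΩ:
  698000 MΩ = 698000e-3 GΩ = 698
  9840 MΩ = 9840e-3 GΩ = 9.84
Difference: 698 - 9.84 = 688.16

688.16 GΩ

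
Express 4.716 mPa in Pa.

milli = 10⁻³, (no prefix) = 10⁰; factor is 10⁻³.
4.716 × 10⁻³ = 0.004716

0.004716 Pa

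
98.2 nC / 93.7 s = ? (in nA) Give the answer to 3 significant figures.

(98.2e-9) / (93.7) = 1.048e-9 A

1.05 nA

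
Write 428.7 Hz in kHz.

(no prefix) = 10⁰, kilo = 10³; factor is 10⁻³.
428.7 × 10⁻³ = 0.4287

0.4287 kHz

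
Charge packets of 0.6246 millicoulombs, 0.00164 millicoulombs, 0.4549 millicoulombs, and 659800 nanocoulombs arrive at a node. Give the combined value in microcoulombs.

In microcoulombs:
  0.6246 millicoulombs = 0.6246e3 microcoulombs = 624.6
  0.00164 millicoulombs = 0.00164e3 microcoulombs = 1.64
  0.4549 millicoulombs = 0.4549e3 microcoulombs = 454.9
  659800 nanocoulombs = 659800e-3 microcoulombs = 659.8
Sum: 624.6 + 1.64 + 454.9 + 659.8 = 1740.94

1740.94 microcoulombs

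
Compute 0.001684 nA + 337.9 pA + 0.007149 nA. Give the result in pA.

In pA:
  0.001684 nA = 0.001684e3 pA = 1.684
  337.9 pA → 337.9
  0.007149 nA = 0.007149e3 pA = 7.149
Sum: 1.684 + 337.9 + 7.149 = 346.733

346.733 pA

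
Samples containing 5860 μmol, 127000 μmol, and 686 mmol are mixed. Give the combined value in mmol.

818.86 mmol

In mmol:
  5860 μmol = 5860 × 10^-3 mmol = 5.86
  127000 μmol = 127000 × 10^-3 mmol = 127
  686 mmol → 686
Sum: 5.86 + 127 + 686 = 818.86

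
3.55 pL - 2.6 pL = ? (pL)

In pL:
  3.55 pL → 3.55
  2.6 pL → 2.6
Difference: 3.55 - 2.6 = 0.95

0.95 pL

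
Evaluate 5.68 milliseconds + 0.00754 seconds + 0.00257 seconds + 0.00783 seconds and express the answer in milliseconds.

In milliseconds:
  5.68 milliseconds → 5.68
  0.00754 seconds = 0.00754 × 10³ milliseconds = 7.54
  0.00257 seconds = 0.00257 × 10³ milliseconds = 2.57
  0.00783 seconds = 0.00783 × 10³ milliseconds = 7.83
Sum: 5.68 + 7.54 + 2.57 + 7.83 = 23.62

23.62 milliseconds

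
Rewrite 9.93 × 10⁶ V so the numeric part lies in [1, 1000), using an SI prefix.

= 9.93 × 10⁶ V; 10⁶ is mega.

9.93 MV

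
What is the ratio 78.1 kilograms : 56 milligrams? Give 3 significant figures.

(78.1 × 10^3) / (56 × 10^-3) = 1.395 × 10^6

1390000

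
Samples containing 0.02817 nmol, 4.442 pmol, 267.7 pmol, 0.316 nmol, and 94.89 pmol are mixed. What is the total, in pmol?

In pmol:
  0.02817 nmol = 0.02817 × 10^3 pmol = 28.17
  4.442 pmol → 4.442
  267.7 pmol → 267.7
  0.316 nmol = 0.316 × 10^3 pmol = 316
  94.89 pmol → 94.89
Sum: 28.17 + 4.442 + 267.7 + 316 + 94.89 = 711.202

711.202 pmol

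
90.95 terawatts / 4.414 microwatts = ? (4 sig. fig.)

20600000000000000000

(90.95e12) / (4.414e-6) = 20.605e18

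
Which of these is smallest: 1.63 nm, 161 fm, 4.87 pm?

1.63 nm = 0.00000000163 m
161 fm = 0.000000000000161 m
4.87 pm = 0.00000000000487 m

161 fm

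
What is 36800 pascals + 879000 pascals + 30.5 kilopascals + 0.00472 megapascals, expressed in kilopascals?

In kilopascals:
  36800 pascals = 36800e-3 kilopascals = 36.8
  879000 pascals = 879000e-3 kilopascals = 879
  30.5 kilopascals → 30.5
  0.00472 megapascals = 0.00472e3 kilopascals = 4.72
Sum: 36.8 + 879 + 30.5 + 4.72 = 951.02

951.02 kilopascals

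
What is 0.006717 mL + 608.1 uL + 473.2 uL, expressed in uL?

1088.017 uL

In uL:
  0.006717 mL = 0.006717 × 10³ uL = 6.717
  608.1 uL → 608.1
  473.2 uL → 473.2
Sum: 6.717 + 608.1 + 473.2 = 1088.017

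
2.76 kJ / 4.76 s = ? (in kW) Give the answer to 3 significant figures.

(2.76e3) / (4.76) = 0.57983e3 W

0.580 kW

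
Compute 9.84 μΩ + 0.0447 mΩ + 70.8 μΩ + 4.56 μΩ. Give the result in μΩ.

In μΩ:
  9.84 μΩ → 9.84
  0.0447 mΩ = 0.0447 × 10^3 μΩ = 44.7
  70.8 μΩ → 70.8
  4.56 μΩ → 4.56
Sum: 9.84 + 44.7 + 70.8 + 4.56 = 129.9

129.9 μΩ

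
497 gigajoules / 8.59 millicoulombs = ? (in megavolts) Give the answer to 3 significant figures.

57900000 megavolts

(497 × 10⁹) / (8.59 × 10⁻³) = 57.858 × 10¹² V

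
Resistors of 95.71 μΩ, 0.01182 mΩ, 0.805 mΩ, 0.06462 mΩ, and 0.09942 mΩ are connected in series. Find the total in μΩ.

In μΩ:
  95.71 μΩ → 95.71
  0.01182 mΩ = 0.01182 × 10^3 μΩ = 11.82
  0.805 mΩ = 0.805 × 10^3 μΩ = 805
  0.06462 mΩ = 0.06462 × 10^3 μΩ = 64.62
  0.09942 mΩ = 0.09942 × 10^3 μΩ = 99.42
Sum: 95.71 + 11.82 + 805 + 64.62 + 99.42 = 1076.57

1076.57 μΩ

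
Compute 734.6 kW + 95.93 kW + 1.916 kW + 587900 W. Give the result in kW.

1420.346 kW

In kW:
  734.6 kW → 734.6
  95.93 kW → 95.93
  1.916 kW → 1.916
  587900 W = 587900e-3 kW = 587.9
Sum: 734.6 + 95.93 + 1.916 + 587.9 = 1420.346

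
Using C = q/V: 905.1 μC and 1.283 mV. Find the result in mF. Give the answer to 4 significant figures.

(905.1e-6) / (1.283e-3) = 705.456e-3 F

705.5 mF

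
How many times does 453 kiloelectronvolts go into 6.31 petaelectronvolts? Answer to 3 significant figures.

13900000000

(6.31 × 10^15) / (453 × 10^3) = 0.01393 × 10^12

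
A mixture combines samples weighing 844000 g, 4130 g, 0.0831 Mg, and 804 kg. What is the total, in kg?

1735.23 kg

In kg:
  844000 g = 844000 × 10^-3 kg = 844
  4130 g = 4130 × 10^-3 kg = 4.13
  0.0831 Mg = 0.0831 × 10^3 kg = 83.1
  804 kg → 804
Sum: 844 + 4.13 + 83.1 + 804 = 1735.23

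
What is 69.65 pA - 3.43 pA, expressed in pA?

66.22 pA

In pA:
  69.65 pA → 69.65
  3.43 pA → 3.43
Difference: 69.65 - 3.43 = 66.22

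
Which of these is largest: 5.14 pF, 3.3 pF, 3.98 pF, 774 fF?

5.14 pF = 0.00000000000514 F
3.3 pF = 0.0000000000033 F
3.98 pF = 0.00000000000398 F
774 fF = 0.000000000000774 F

5.14 pF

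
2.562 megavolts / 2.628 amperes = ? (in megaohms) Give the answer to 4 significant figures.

(2.562 × 10⁶) / (2.628) = 0.974886 × 10⁶ Ω

0.9749 megaohms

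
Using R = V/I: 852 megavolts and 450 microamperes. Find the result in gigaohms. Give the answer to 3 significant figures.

1890 gigaohms

(852e6) / (450e-6) = 1.8933e12 Ω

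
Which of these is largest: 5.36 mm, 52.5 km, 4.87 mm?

5.36 mm = 0.00536 m
52.5 km = 52500 m
4.87 mm = 0.00487 m

52.5 km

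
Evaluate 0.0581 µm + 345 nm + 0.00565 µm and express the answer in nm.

408.75 nm

In nm:
  0.0581 µm = 0.0581e3 nm = 58.1
  345 nm → 345
  0.00565 µm = 0.00565e3 nm = 5.65
Sum: 58.1 + 345 + 5.65 = 408.75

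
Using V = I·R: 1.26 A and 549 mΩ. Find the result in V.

1.26 × 549 × 10^-3 = 691.74 × 10^-3 V

0.69174 V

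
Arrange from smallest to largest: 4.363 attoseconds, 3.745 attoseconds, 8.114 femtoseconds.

3.745 attoseconds < 4.363 attoseconds < 8.114 femtoseconds

4.363 attoseconds = 0.000000000000000004363 seconds
3.745 attoseconds = 0.000000000000000003745 seconds
8.114 femtoseconds = 0.000000000000008114 seconds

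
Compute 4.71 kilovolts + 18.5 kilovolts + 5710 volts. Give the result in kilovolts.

28.92 kilovolts

In kilovolts:
  4.71 kilovolts → 4.71
  18.5 kilovolts → 18.5
  5710 volts = 5710e-3 kilovolts = 5.71
Sum: 4.71 + 18.5 + 5.71 = 28.92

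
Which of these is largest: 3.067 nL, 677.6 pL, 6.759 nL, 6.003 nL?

3.067 nL = 0.000000003067 L
677.6 pL = 0.0000000006776 L
6.759 nL = 0.000000006759 L
6.003 nL = 0.000000006003 L

6.759 nL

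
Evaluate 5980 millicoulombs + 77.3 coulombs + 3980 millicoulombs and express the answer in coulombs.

87.26 coulombs

In coulombs:
  5980 millicoulombs = 5980 × 10^-3 coulombs = 5.98
  77.3 coulombs → 77.3
  3980 millicoulombs = 3980 × 10^-3 coulombs = 3.98
Sum: 5.98 + 77.3 + 3.98 = 87.26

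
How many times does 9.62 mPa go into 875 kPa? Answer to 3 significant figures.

91000000

(875 × 10³) / (9.62 × 10⁻³) = 90.96 × 10⁶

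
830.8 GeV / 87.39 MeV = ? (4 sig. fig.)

9507

(830.8e9) / (87.39e6) = 9.5068e3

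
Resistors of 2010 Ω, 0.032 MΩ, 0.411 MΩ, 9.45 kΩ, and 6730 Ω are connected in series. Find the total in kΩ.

461.19 kΩ

In kΩ:
  2010 Ω = 2010 × 10⁻³ kΩ = 2.01
  0.032 MΩ = 0.032 × 10³ kΩ = 32
  0.411 MΩ = 0.411 × 10³ kΩ = 411
  9.45 kΩ → 9.45
  6730 Ω = 6730 × 10⁻³ kΩ = 6.73
Sum: 2.01 + 32 + 411 + 9.45 + 6.73 = 461.19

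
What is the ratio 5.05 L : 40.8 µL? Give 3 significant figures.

124000

(5.05) / (40.8 × 10^-6) = 0.1238 × 10^6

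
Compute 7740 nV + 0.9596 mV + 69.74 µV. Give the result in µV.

In µV:
  7740 nV = 7740 × 10⁻³ µV = 7.74
  0.9596 mV = 0.9596 × 10³ µV = 959.6
  69.74 µV → 69.74
Sum: 7.74 + 959.6 + 69.74 = 1037.08

1037.08 µV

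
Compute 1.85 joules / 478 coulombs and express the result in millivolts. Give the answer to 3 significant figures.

(1.85) / (478) = 0.0038703 V

3.87 millivolts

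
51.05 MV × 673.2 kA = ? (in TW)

34.36686 TW

51.05 × 10^6 × 673.2 × 10^3 = 34366.86 × 10^9 W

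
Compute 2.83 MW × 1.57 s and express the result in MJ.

4.4431 MJ

2.83e6 × 1.57 = 4.4431e6 J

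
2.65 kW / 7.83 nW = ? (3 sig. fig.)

338000000000

(2.65 × 10^3) / (7.83 × 10^-9) = 0.3384 × 10^12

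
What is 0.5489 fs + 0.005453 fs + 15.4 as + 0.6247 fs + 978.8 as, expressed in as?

2173.253 as

In as:
  0.5489 fs = 0.5489 × 10^3 as = 548.9
  0.005453 fs = 0.005453 × 10^3 as = 5.453
  15.4 as → 15.4
  0.6247 fs = 0.6247 × 10^3 as = 624.7
  978.8 as → 978.8
Sum: 548.9 + 5.453 + 15.4 + 624.7 + 978.8 = 2173.253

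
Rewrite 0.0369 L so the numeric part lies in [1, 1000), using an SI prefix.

= 36.9 × 10⁻³ L; 10⁻³ is milli.

36.9 mL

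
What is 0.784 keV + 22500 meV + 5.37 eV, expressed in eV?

811.87 eV

In eV:
  0.784 keV = 0.784 × 10³ eV = 784
  22500 meV = 22500 × 10⁻³ eV = 22.5
  5.37 eV → 5.37
Sum: 784 + 22.5 + 5.37 = 811.87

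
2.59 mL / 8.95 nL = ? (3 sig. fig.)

289000

(2.59 × 10^-3) / (8.95 × 10^-9) = 0.2894 × 10^6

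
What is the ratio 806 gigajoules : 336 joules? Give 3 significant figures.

(806 × 10^9) / (336) = 2.399 × 10^9

2400000000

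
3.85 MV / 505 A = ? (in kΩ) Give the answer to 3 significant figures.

(3.85 × 10⁶) / (505) = 0.0076238 × 10⁶ Ω

7.62 kΩ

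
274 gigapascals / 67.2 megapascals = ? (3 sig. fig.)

(274e9) / (67.2e6) = 4.077e3

4080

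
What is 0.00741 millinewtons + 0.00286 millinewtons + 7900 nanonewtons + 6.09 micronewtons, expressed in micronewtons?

24.26 micronewtons

In micronewtons:
  0.00741 millinewtons = 0.00741 × 10^3 micronewtons = 7.41
  0.00286 millinewtons = 0.00286 × 10^3 micronewtons = 2.86
  7900 nanonewtons = 7900 × 10^-3 micronewtons = 7.9
  6.09 micronewtons → 6.09
Sum: 7.41 + 2.86 + 7.9 + 6.09 = 24.26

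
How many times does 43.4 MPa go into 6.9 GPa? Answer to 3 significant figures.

159

(6.9e9) / (43.4e6) = 0.159e3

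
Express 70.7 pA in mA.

pico = 10⁻¹², milli = 10⁻³; factor is 10⁻⁹.
70.7 × 10⁻⁹ = 0.0000000707

0.0000000707 mA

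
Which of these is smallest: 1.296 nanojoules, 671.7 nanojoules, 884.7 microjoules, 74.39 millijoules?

1.296 nanojoules

1.296 nanojoules = 0.000000001296 joules
671.7 nanojoules = 0.0000006717 joules
884.7 microjoules = 0.0008847 joules
74.39 millijoules = 0.07439 joules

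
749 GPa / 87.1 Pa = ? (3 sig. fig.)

8600000000

(749e9) / (87.1) = 8.599e9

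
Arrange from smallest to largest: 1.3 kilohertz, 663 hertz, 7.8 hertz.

7.8 hertz < 663 hertz < 1.3 kilohertz

1.3 kilohertz = 1300 hertz
663 hertz = 663 hertz
7.8 hertz = 7.8 hertz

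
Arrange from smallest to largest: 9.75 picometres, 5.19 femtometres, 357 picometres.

9.75 picometres = 0.00000000000975 metres
5.19 femtometres = 0.00000000000000519 metres
357 picometres = 0.000000000357 metres

5.19 femtometres < 9.75 picometres < 357 picometres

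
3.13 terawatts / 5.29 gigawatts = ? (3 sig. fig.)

592

(3.13 × 10¹²) / (5.29 × 10⁹) = 0.5917 × 10³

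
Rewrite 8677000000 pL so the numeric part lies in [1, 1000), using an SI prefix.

8.677 mL

= 8.677e-3 L; 1e-3 is milli.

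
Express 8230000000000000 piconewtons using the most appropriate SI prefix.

8.23 kilonewtons

= 8.23 × 10^3 newtons; 10^3 is kilo.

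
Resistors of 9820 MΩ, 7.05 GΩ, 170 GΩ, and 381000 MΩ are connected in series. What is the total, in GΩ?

In GΩ:
  9820 MΩ = 9820 × 10^-3 GΩ = 9.82
  7.05 GΩ → 7.05
  170 GΩ → 170
  381000 MΩ = 381000 × 10^-3 GΩ = 381
Sum: 9.82 + 7.05 + 170 + 381 = 567.87

567.87 GΩ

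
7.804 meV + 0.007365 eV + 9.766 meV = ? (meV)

In meV:
  7.804 meV → 7.804
  0.007365 eV = 0.007365 × 10^3 meV = 7.365
  9.766 meV → 9.766
Sum: 7.804 + 7.365 + 9.766 = 24.935

24.935 meV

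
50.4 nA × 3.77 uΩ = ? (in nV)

0.000190008 nV

50.4e-9 × 3.77e-6 = 190.008e-15 V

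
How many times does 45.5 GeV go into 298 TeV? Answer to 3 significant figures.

(298e12) / (45.5e9) = 6.549e3

6550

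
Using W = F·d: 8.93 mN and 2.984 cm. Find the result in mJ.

8.93 × 10⁻³ × 2.984 × 10⁻² = 26.64712 × 10⁻⁵ J

0.2664712 mJ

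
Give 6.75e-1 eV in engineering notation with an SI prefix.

= 675e-3 eV; 1e-3 is milli.

675 meV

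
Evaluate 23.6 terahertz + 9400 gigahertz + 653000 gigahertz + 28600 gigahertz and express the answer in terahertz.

In terahertz:
  23.6 terahertz → 23.6
  9400 gigahertz = 9400 × 10^-3 terahertz = 9.4
  653000 gigahertz = 653000 × 10^-3 terahertz = 653
  28600 gigahertz = 28600 × 10^-3 terahertz = 28.6
Sum: 23.6 + 9.4 + 653 + 28.6 = 714.6

714.6 terahertz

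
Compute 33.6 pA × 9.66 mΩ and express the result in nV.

0.000324576 nV

33.6 × 10^-12 × 9.66 × 10^-3 = 324.576 × 10^-15 V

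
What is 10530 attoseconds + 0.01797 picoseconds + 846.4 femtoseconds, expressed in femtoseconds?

874.9 femtoseconds

In femtoseconds:
  10530 attoseconds = 10530 × 10^-3 femtoseconds = 10.53
  0.01797 picoseconds = 0.01797 × 10^3 femtoseconds = 17.97
  846.4 femtoseconds → 846.4
Sum: 10.53 + 17.97 + 846.4 = 874.9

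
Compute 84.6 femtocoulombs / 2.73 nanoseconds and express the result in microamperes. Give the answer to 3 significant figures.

31.0 microamperes

(84.6 × 10⁻¹⁵) / (2.73 × 10⁻⁹) = 30.989 × 10⁻⁶ A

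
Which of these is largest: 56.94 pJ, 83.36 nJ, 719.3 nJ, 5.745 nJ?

56.94 pJ = 0.00000000005694 J
83.36 nJ = 0.00000008336 J
719.3 nJ = 0.0000007193 J
5.745 nJ = 0.000000005745 J

719.3 nJ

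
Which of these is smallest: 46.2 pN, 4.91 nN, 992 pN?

46.2 pN = 0.0000000000462 N
4.91 nN = 0.00000000491 N
992 pN = 0.000000000992 N

46.2 pN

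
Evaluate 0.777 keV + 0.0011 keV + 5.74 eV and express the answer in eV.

783.84 eV

In eV:
  0.777 keV = 0.777 × 10^3 eV = 777
  0.0011 keV = 0.0011 × 10^3 eV = 1.1
  5.74 eV → 5.74
Sum: 777 + 1.1 + 5.74 = 783.84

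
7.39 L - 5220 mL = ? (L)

In L:
  7.39 L → 7.39
  5220 mL = 5220e-3 L = 5.22
Difference: 7.39 - 5.22 = 2.17

2.17 L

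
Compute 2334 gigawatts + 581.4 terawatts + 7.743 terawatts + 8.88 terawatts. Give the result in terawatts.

600.357 terawatts

In terawatts:
  2334 gigawatts = 2334e-3 terawatts = 2.334
  581.4 terawatts → 581.4
  7.743 terawatts → 7.743
  8.88 terawatts → 8.88
Sum: 2.334 + 581.4 + 7.743 + 8.88 = 600.357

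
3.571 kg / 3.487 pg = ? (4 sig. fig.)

1024000000000000

(3.571e3) / (3.487e-12) = 1.0241e15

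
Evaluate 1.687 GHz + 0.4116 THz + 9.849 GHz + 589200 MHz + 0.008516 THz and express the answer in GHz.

In GHz:
  1.687 GHz → 1.687
  0.4116 THz = 0.4116 × 10^3 GHz = 411.6
  9.849 GHz → 9.849
  589200 MHz = 589200 × 10^-3 GHz = 589.2
  0.008516 THz = 0.008516 × 10^3 GHz = 8.516
Sum: 1.687 + 411.6 + 9.849 + 589.2 + 8.516 = 1020.852

1020.852 GHz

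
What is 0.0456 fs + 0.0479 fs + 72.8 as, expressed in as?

In as:
  0.0456 fs = 0.0456 × 10^3 as = 45.6
  0.0479 fs = 0.0479 × 10^3 as = 47.9
  72.8 as → 72.8
Sum: 45.6 + 47.9 + 72.8 = 166.3

166.3 as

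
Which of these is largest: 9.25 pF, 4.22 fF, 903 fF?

9.25 pF

9.25 pF = 0.00000000000925 F
4.22 fF = 0.00000000000000422 F
903 fF = 0.000000000000903 F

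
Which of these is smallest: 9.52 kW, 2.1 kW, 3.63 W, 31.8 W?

3.63 W

9.52 kW = 9520 W
2.1 kW = 2100 W
3.63 W = 3.63 W
31.8 W = 31.8 W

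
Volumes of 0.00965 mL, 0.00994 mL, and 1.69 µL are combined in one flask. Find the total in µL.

21.28 µL

In µL:
  0.00965 mL = 0.00965 × 10^3 µL = 9.65
  0.00994 mL = 0.00994 × 10^3 µL = 9.94
  1.69 µL → 1.69
Sum: 9.65 + 9.94 + 1.69 = 21.28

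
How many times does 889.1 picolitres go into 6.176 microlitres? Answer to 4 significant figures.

6946

(6.176 × 10⁻⁶) / (889.1 × 10⁻¹²) = 0.0069464 × 10⁶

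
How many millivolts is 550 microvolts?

0.55 millivolts

micro = 10⁻⁶, milli = 10⁻³; factor is 10⁻³.
550 × 10⁻³ = 0.55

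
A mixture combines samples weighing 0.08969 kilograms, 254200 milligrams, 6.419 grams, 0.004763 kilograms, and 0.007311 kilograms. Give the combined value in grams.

In grams:
  0.08969 kilograms = 0.08969e3 grams = 89.69
  254200 milligrams = 254200e-3 grams = 254.2
  6.419 grams → 6.419
  0.004763 kilograms = 0.004763e3 grams = 4.763
  0.007311 kilograms = 0.007311e3 grams = 7.311
Sum: 89.69 + 254.2 + 6.419 + 4.763 + 7.311 = 362.383

362.383 grams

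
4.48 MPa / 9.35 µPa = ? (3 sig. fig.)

479000000000

(4.48 × 10⁶) / (9.35 × 10⁻⁶) = 0.4791 × 10¹²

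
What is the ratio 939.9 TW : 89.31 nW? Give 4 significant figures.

(939.9e12) / (89.31e-9) = 10.524e21

10520000000000000000000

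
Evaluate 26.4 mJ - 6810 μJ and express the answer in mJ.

In mJ:
  26.4 mJ → 26.4
  6810 μJ = 6810 × 10⁻³ mJ = 6.81
Difference: 26.4 - 6.81 = 19.59

19.59 mJ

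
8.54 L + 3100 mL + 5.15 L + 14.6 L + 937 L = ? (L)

In L:
  8.54 L → 8.54
  3100 mL = 3100 × 10^-3 L = 3.1
  5.15 L → 5.15
  14.6 L → 14.6
  937 L → 937
Sum: 8.54 + 3.1 + 5.15 + 14.6 + 937 = 968.39

968.39 L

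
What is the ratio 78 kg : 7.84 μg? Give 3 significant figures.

(78e3) / (7.84e-6) = 9.949e9

9950000000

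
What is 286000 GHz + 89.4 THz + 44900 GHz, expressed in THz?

420.3 THz

In THz:
  286000 GHz = 286000e-3 THz = 286
  89.4 THz → 89.4
  44900 GHz = 44900e-3 THz = 44.9
Sum: 286 + 89.4 + 44.9 = 420.3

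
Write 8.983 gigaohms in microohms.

giga = 1e9, micro = 1e-6; factor is 1e15.
8.983 × 1e15 = 8983000000000000

8983000000000000 microohms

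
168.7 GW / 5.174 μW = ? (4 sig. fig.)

(168.7e9) / (5.174e-6) = 32.605e15

32610000000000000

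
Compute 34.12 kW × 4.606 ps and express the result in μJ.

0.15715672 μJ

34.12 × 10^3 × 4.606 × 10^-12 = 157.15672 × 10^-9 J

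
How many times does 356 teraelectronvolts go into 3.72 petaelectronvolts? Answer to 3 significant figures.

10.4

(3.72e15) / (356e12) = 0.01045e3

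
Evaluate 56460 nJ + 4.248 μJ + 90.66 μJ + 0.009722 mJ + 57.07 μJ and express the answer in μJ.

In μJ:
  56460 nJ = 56460e-3 μJ = 56.46
  4.248 μJ → 4.248
  90.66 μJ → 90.66
  0.009722 mJ = 0.009722e3 μJ = 9.722
  57.07 μJ → 57.07
Sum: 56.46 + 4.248 + 90.66 + 9.722 + 57.07 = 218.16

218.16 μJ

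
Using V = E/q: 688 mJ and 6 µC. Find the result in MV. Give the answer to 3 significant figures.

0.115 MV

(688e-3) / (6e-6) = 114.67e3 V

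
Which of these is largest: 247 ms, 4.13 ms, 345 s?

247 ms = 0.247 s
4.13 ms = 0.00413 s
345 s = 345 s

345 s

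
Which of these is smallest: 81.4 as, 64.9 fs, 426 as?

81.4 as = 0.0000000000000000814 s
64.9 fs = 0.0000000000000649 s
426 as = 0.000000000000000426 s

81.4 as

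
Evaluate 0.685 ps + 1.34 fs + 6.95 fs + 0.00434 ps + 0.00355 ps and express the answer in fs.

701.18 fs

In fs:
  0.685 ps = 0.685e3 fs = 685
  1.34 fs → 1.34
  6.95 fs → 6.95
  0.00434 ps = 0.00434e3 fs = 4.34
  0.00355 ps = 0.00355e3 fs = 3.55
Sum: 685 + 1.34 + 6.95 + 4.34 + 3.55 = 701.18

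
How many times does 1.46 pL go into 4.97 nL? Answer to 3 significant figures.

(4.97e-9) / (1.46e-12) = 3.404e3

3400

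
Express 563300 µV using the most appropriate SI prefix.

= 563.3e-3 V; 1e-3 is milli.

563.3 mV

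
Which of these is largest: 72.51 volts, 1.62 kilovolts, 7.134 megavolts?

72.51 volts = 72.51 volts
1.62 kilovolts = 1620 volts
7.134 megavolts = 7134000 volts

7.134 megavolts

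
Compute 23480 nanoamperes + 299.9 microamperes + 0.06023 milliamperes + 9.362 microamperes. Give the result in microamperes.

392.972 microamperes

In microamperes:
  23480 nanoamperes = 23480e-3 microamperes = 23.48
  299.9 microamperes → 299.9
  0.06023 milliamperes = 0.06023e3 microamperes = 60.23
  9.362 microamperes → 9.362
Sum: 23.48 + 299.9 + 60.23 + 9.362 = 392.972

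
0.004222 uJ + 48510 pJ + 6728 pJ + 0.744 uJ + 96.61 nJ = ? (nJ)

900.07 nJ

In nJ:
  0.004222 uJ = 0.004222 × 10^3 nJ = 4.222
  48510 pJ = 48510 × 10^-3 nJ = 48.51
  6728 pJ = 6728 × 10^-3 nJ = 6.728
  0.744 uJ = 0.744 × 10^3 nJ = 744
  96.61 nJ → 96.61
Sum: 4.222 + 48.51 + 6.728 + 744 + 96.61 = 900.07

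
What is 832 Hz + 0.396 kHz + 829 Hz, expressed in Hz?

In Hz:
  832 Hz → 832
  0.396 kHz = 0.396 × 10^3 Hz = 396
  829 Hz → 829
Sum: 832 + 396 + 829 = 2057

2057 Hz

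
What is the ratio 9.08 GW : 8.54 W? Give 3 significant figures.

1060000000

(9.08 × 10⁹) / (8.54) = 1.063 × 10⁹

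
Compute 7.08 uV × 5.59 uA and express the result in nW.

0.0395772 nW

7.08e-6 × 5.59e-6 = 39.5772e-12 W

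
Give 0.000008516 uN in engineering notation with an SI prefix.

8.516 pN

= 8.516 × 10^-12 N; 10^-12 is pico.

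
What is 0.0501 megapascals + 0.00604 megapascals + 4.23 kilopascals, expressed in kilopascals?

60.37 kilopascals

In kilopascals:
  0.0501 megapascals = 0.0501 × 10^3 kilopascals = 50.1
  0.00604 megapascals = 0.00604 × 10^3 kilopascals = 6.04
  4.23 kilopascals → 4.23
Sum: 50.1 + 6.04 + 4.23 = 60.37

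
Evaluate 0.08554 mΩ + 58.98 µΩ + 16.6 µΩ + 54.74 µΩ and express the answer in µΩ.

In µΩ:
  0.08554 mΩ = 0.08554e3 µΩ = 85.54
  58.98 µΩ → 58.98
  16.6 µΩ → 16.6
  54.74 µΩ → 54.74
Sum: 85.54 + 58.98 + 16.6 + 54.74 = 215.86

215.86 µΩ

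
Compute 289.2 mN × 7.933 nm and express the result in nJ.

289.2 × 10⁻³ × 7.933 × 10⁻⁹ = 2294.2236 × 10⁻¹² J

2.2942236 nJ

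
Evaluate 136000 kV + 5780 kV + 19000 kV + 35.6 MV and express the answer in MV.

196.38 MV

In MV:
  136000 kV = 136000e-3 MV = 136
  5780 kV = 5780e-3 MV = 5.78
  19000 kV = 19000e-3 MV = 19
  35.6 MV → 35.6
Sum: 136 + 5.78 + 19 + 35.6 = 196.38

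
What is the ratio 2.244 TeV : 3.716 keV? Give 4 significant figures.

603900000

(2.244 × 10¹²) / (3.716 × 10³) = 0.60388 × 10⁹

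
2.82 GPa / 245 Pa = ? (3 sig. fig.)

11500000

(2.82e9) / (245) = 0.01151e9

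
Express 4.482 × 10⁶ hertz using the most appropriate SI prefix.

= 4.482 × 10⁶ hertz; 10⁶ is mega.

4.482 megahertz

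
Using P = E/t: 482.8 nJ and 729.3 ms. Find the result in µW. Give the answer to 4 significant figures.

(482.8 × 10⁻⁹) / (729.3 × 10⁻³) = 0.662005 × 10⁻⁶ W

0.6620 µW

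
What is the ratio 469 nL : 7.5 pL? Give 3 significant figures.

(469 × 10⁻⁹) / (7.5 × 10⁻¹²) = 62.53 × 10³

62500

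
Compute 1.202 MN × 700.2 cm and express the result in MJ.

8.416404 MJ

1.202 × 10^6 × 700.2 × 10^-2 = 841.6404 × 10^4 J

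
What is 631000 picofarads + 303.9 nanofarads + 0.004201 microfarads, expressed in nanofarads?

939.101 nanofarads

In nanofarads:
  631000 picofarads = 631000 × 10⁻³ nanofarads = 631
  303.9 nanofarads → 303.9
  0.004201 microfarads = 0.004201 × 10³ nanofarads = 4.201
Sum: 631 + 303.9 + 4.201 = 939.101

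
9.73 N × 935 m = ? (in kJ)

9.73 × 935 = 9097.55 J

9.09755 kJ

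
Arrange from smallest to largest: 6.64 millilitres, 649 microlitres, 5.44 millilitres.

649 microlitres < 5.44 millilitres < 6.64 millilitres

6.64 millilitres = 0.00664 litres
649 microlitres = 0.000649 litres
5.44 millilitres = 0.00544 litres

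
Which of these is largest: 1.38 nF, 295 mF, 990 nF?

295 mF

1.38 nF = 0.00000000138 F
295 mF = 0.295 F
990 nF = 0.00000099 F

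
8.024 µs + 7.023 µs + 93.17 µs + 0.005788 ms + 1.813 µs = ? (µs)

115.818 µs

In µs:
  8.024 µs → 8.024
  7.023 µs → 7.023
  93.17 µs → 93.17
  0.005788 ms = 0.005788 × 10³ µs = 5.788
  1.813 µs → 1.813
Sum: 8.024 + 7.023 + 93.17 + 5.788 + 1.813 = 115.818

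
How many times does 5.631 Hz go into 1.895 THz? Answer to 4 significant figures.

(1.895 × 10¹²) / (5.631) = 0.33653 × 10¹²

336500000000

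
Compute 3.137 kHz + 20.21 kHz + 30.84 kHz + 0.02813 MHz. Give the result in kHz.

82.317 kHz

In kHz:
  3.137 kHz → 3.137
  20.21 kHz → 20.21
  30.84 kHz → 30.84
  0.02813 MHz = 0.02813e3 kHz = 28.13
Sum: 3.137 + 20.21 + 30.84 + 28.13 = 82.317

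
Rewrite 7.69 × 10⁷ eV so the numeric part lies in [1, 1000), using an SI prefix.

= 76.9 × 10⁶ eV; 10⁶ is mega.

76.9 MeV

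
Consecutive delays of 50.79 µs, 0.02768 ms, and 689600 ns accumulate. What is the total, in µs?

768.07 µs

In µs:
  50.79 µs → 50.79
  0.02768 ms = 0.02768 × 10³ µs = 27.68
  689600 ns = 689600 × 10⁻³ µs = 689.6
Sum: 50.79 + 27.68 + 689.6 = 768.07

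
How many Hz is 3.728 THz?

3728000000000 Hz

tera = 10¹², (no prefix) = 10⁰; factor is 10¹².
3.728 × 10¹² = 3728000000000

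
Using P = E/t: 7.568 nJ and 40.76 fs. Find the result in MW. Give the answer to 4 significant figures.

(7.568 × 10⁻⁹) / (40.76 × 10⁻¹⁵) = 0.185672 × 10⁶ W

0.1857 MW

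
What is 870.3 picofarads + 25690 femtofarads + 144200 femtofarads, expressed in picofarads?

In picofarads:
  870.3 picofarads → 870.3
  25690 femtofarads = 25690 × 10^-3 picofarads = 25.69
  144200 femtofarads = 144200 × 10^-3 picofarads = 144.2
Sum: 870.3 + 25.69 + 144.2 = 1040.19

1040.19 picofarads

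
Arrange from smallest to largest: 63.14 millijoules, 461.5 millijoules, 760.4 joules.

63.14 millijoules = 0.06314 joules
461.5 millijoules = 0.4615 joules
760.4 joules = 760.4 joules

63.14 millijoules < 461.5 millijoules < 760.4 joules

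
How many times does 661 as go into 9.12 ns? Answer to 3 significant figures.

13800000

(9.12e-9) / (661e-18) = 0.0138e9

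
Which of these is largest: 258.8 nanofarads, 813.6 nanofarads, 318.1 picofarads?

258.8 nanofarads = 0.0000002588 farads
813.6 nanofarads = 0.0000008136 farads
318.1 picofarads = 0.0000000003181 farads

813.6 nanofarads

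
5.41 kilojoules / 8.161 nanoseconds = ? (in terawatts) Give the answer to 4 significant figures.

(5.41 × 10³) / (8.161 × 10⁻⁹) = 0.662909 × 10¹² W

0.6629 terawatts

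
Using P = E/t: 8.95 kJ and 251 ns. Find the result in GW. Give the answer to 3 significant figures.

(8.95 × 10³) / (251 × 10⁻⁹) = 0.035657 × 10¹² W

35.7 GW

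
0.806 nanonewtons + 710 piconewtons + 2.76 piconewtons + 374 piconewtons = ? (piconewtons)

1892.76 piconewtons

In piconewtons:
  0.806 nanonewtons = 0.806e3 piconewtons = 806
  710 piconewtons → 710
  2.76 piconewtons → 2.76
  374 piconewtons → 374
Sum: 806 + 710 + 2.76 + 374 = 1892.76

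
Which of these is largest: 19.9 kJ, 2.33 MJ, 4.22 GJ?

19.9 kJ = 19900 J
2.33 MJ = 2330000 J
4.22 GJ = 4220000000 J

4.22 GJ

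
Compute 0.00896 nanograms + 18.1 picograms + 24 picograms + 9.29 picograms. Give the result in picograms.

In picograms:
  0.00896 nanograms = 0.00896 × 10³ picograms = 8.96
  18.1 picograms → 18.1
  24 picograms → 24
  9.29 picograms → 9.29
Sum: 8.96 + 18.1 + 24 + 9.29 = 60.35

60.35 picograms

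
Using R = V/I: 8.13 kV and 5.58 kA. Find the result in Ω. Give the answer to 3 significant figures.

(8.13 × 10^3) / (5.58 × 10^3) = 1.457 Ω

1.46 Ω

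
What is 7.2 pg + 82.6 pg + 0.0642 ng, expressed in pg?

In pg:
  7.2 pg → 7.2
  82.6 pg → 82.6
  0.0642 ng = 0.0642e3 pg = 64.2
Sum: 7.2 + 82.6 + 64.2 = 154

154 pg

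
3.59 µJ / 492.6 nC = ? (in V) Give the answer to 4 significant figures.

(3.59e-6) / (492.6e-9) = 0.00728786e3 V

7.288 V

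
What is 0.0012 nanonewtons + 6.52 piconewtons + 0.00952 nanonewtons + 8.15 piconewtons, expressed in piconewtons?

25.39 piconewtons

In piconewtons:
  0.0012 nanonewtons = 0.0012 × 10^3 piconewtons = 1.2
  6.52 piconewtons → 6.52
  0.00952 nanonewtons = 0.00952 × 10^3 piconewtons = 9.52
  8.15 piconewtons → 8.15
Sum: 1.2 + 6.52 + 9.52 + 8.15 = 25.39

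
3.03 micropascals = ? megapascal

0.00000000000303 megapascals

micro = 1e-6, mega = 1e6; factor is 1e-12.
3.03 × 1e-12 = 0.00000000000303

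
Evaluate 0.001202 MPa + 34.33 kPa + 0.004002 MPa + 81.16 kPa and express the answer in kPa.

In kPa:
  0.001202 MPa = 0.001202 × 10^3 kPa = 1.202
  34.33 kPa → 34.33
  0.004002 MPa = 0.004002 × 10^3 kPa = 4.002
  81.16 kPa → 81.16
Sum: 1.202 + 34.33 + 4.002 + 81.16 = 120.694

120.694 kPa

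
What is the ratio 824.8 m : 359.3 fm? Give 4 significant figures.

(824.8) / (359.3e-15) = 2.2956e15

2296000000000000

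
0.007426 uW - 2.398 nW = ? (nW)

In nW:
  0.007426 uW = 0.007426e3 nW = 7.426
  2.398 nW → 2.398
Difference: 7.426 - 2.398 = 5.028

5.028 nW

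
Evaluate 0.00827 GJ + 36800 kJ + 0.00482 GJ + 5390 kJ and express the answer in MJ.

55.28 MJ

In MJ:
  0.00827 GJ = 0.00827 × 10³ MJ = 8.27
  36800 kJ = 36800 × 10⁻³ MJ = 36.8
  0.00482 GJ = 0.00482 × 10³ MJ = 4.82
  5390 kJ = 5390 × 10⁻³ MJ = 5.39
Sum: 8.27 + 36.8 + 4.82 + 5.39 = 55.28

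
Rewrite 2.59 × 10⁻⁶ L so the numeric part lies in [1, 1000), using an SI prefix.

= 2.59 × 10⁻⁶ L; 10⁻⁶ is micro.

2.59 uL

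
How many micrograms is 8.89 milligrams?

8890 micrograms

milli = 10⁻³, micro = 10⁻⁶; factor is 10³.
8.89 × 10³ = 8890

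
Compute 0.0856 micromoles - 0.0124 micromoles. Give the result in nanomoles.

73.2 nanomoles

In nanomoles:
  0.0856 micromoles = 0.0856e3 nanomoles = 85.6
  0.0124 micromoles = 0.0124e3 nanomoles = 12.4
Difference: 85.6 - 12.4 = 73.2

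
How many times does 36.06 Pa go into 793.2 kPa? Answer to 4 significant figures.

(793.2 × 10^3) / (36.06) = 21.997 × 10^3

22000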